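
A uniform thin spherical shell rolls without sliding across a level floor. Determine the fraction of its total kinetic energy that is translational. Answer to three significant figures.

Here I = (2/3)MR², so the shape factor k = I/(MR²) = 2/3.
With ω = v/R, KE_trans = ½Mv² and KE_rot = ½Iω² = ½kMv², so KE_total = ½(1+k)Mv².
The translational fraction is therefore 1/(1+k) = 1/1.667 ≈ 0.600.

fraction ≈ 0.600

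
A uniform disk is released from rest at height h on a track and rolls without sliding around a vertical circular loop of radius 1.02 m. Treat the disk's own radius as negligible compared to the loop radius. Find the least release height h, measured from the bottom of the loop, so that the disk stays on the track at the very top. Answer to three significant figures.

With I = (1/2)MR², the ratio k = I/(MR²) is 0.5.
At the top, contact is just lost when gravity alone supplies the centripetal force: Mg = Mv_top²/r, i.e. v_top² = gr.
With ω = v/R, the kinetic energy at speed v is ½(1+k)Mv² = (3/4)Mv².
Energy conservation from release (height h) to the top (height 2r): Mgh = Mg(2r) + (3/4)M·gr.
Thus h_min = 2r + (1+k)r/2 = r(2 + 1.5/2) = 1.02 × 2.75 ≈ 2.81 m.

h_min ≈ 2.81 m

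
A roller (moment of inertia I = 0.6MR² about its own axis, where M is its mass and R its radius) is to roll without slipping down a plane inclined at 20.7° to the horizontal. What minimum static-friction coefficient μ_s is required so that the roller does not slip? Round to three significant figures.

μ_min ≈ 0.142

The moment of inertia is 0.6MR², giving k ≡ I/(MR²) = 0.6.
Translational: Mg sinθ − f = Ma. Rotational about the CM: fR = Iα = kMRa, so f = kMa.
These give a = g sinθ/(1+k) and the required friction f = kMg sinθ/(1+k).
The normal force is N = Mg cosθ, so μ_min = f/N = k tanθ/(1+k).
μ_min = 0.6 × tan20.7° / 1.6 ≈ 0.142.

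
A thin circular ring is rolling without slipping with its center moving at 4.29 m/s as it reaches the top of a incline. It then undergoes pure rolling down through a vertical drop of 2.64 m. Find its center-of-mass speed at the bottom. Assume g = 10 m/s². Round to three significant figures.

v ≈ 6.69 m/s

With I = MR², the ratio k = I/(MR²) is 1.
Pure rolling means v = ωR; then KE = ½Mv² + ½I(v/R)² = ½(1+k)Mv² = Mv².
Conserving energy between top and bottom: Mv² = Mv₀² + Mgh, hence v² = v₀² + 2gh/(1+k).
v = √(4.29² + 2×10×2.64/2) = √44.8 ≈ 6.69 m/s.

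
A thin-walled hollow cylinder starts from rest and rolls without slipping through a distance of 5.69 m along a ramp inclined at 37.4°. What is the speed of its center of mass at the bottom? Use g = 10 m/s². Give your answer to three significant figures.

v ≈ 5.88 m/s

With I = MR², the ratio k = I/(MR²) is 1.
Rolling without slipping gives ω = v/R, so the total kinetic energy is ½Mv² + ½Iω² = ½(1+k)Mv² = Mv².
The vertical drop is h = L sinθ = 5.69 × sin37.4° = 3.456 m.
Setting Mgh = Mv² gives v = √(2gh/(1+k)) = √(2·10·3.456/2) ≈ 5.88 m/s.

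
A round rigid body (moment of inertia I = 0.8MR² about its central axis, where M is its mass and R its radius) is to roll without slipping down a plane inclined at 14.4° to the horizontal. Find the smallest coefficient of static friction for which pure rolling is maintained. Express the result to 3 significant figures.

For this body I = 0.8MR², i.e. k = I/(MR²) = 0.8.
Along the incline Mg sinθ − f = Ma, and torque about the center fR = Iα = kMR²(a/R) gives f = kMa.
These give a = g sinθ/(1+k) and the required friction f = kMg sinθ/(1+k).
The normal force is N = Mg cosθ, so μ_min = f/N = k tanθ/(1+k).
μ_min = 0.8 × tan14.4° / 1.8 ≈ 0.114.

μ_min ≈ 0.114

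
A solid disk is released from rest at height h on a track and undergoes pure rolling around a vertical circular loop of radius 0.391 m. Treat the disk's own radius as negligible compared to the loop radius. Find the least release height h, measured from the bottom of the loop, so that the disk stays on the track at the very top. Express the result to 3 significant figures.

h_min ≈ 1.08 m

For this body I = (1/2)MR², i.e. k = I/(MR²) = 0.5.
At the top of the loop, the minimum-contact condition is Mg = Mv_top²/r, so v_top² = gr.
With ω = v/R, the kinetic energy at speed v is ½(1+k)Mv² = (3/4)Mv².
Energy conservation from release (height h) to the top (height 2r): Mgh = Mg(2r) + (3/4)M·gr.
Thus h_min = 2r + (1+k)r/2 = r(2 + 1.5/2) = 0.391 × 2.75 ≈ 1.08 m.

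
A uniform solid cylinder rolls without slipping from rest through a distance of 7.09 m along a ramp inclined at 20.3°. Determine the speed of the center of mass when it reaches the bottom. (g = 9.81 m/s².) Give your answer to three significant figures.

For this body I = (1/2)MR², i.e. k = I/(MR²) = 0.5.
The rolling condition ω = v/R makes the rotational term ½I(v/R)² = ½kMv², so KE_total = ½(1+k)Mv² = (3/4)Mv².
The vertical drop is h = L sinθ = 7.09 × sin20.3° = 2.46 m.
Energy conservation: Mgh = (3/4)Mv², so v = √(2gh/(1+k)) = √(2 × 9.81 × 2.46 / 1.5) ≈ 5.67 m/s.

v ≈ 5.67 m/s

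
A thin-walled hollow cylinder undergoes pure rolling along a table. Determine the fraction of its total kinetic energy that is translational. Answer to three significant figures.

The moment of inertia is MR², giving k ≡ I/(MR²) = 1.
With ω = v/R, KE_trans = ½Mv² and KE_rot = ½Iω² = ½kMv², so KE_total = ½(1+k)Mv².
The translational fraction is therefore 1/(1+k) = 1/2 ≈ 0.500.

fraction ≈ 0.500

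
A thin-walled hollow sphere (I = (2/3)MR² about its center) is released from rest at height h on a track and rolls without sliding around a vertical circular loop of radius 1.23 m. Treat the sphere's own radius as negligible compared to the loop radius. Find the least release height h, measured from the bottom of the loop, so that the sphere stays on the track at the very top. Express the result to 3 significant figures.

The moment of inertia is (2/3)MR², giving k ≡ I/(MR²) = 2/3.
At the top, contact is just lost when gravity alone supplies the centripetal force: Mg = Mv_top²/r, i.e. v_top² = gr.
With ω = v/R, the kinetic energy at speed v is ½(1+k)Mv² = (5/6)Mv².
Energy conservation from release (height h) to the top (height 2r): Mgh = Mg(2r) + (5/6)M·gr.
Thus h_min = 2r + (1+k)r/2 = r(2 + 1.667/2) = 1.23 × 2.833 ≈ 3.49 m.

h_min ≈ 3.49 m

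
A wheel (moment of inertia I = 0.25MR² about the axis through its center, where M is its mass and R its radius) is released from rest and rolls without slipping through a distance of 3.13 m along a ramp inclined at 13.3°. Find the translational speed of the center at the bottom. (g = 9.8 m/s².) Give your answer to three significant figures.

v ≈ 3.36 m/s

The moment of inertia is 0.25MR², giving k ≡ I/(MR²) = 0.25.
The rolling condition ω = v/R makes the rotational term ½I(v/R)² = ½kMv², so KE_total = ½(1+k)Mv² = (5/8)Mv².
The vertical drop is h = L sinθ = 3.13 × sin13.3° = 0.7201 m.
Setting Mgh = (5/8)Mv² gives v = √(2gh/(1+k)) = √(2·9.8·0.7201/1.25) ≈ 3.36 m/s.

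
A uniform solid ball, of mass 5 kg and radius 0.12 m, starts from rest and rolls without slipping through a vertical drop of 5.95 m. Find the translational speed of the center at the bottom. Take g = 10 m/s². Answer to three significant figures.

With I = (2/5)MR², the ratio k = I/(MR²) is 0.4.
Rolling without slipping gives ω = v/R, so the total kinetic energy is ½Mv² + ½Iω² = ½(1+k)Mv² = (7/10)Mv².
Setting Mgh = (7/10)Mv² gives v = √(2gh/(1+k)) = √(2·10·5.95/1.4) ≈ 9.22 m/s.

v ≈ 9.22 m/s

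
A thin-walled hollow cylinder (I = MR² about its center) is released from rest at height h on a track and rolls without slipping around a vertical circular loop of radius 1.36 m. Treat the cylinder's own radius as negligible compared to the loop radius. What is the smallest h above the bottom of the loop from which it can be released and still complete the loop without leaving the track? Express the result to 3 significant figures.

h_min ≈ 4.08 m

Here I = MR², so the shape factor k = I/(MR²) = 1.
At the top of the loop, the minimum-contact condition is Mg = Mv_top²/r, so v_top² = gr.
With ω = v/R, the kinetic energy at speed v is ½(1+k)Mv² = Mv².
Energy conservation from release (height h) to the top (height 2r): Mgh = Mg(2r) + M·gr.
Thus h_min = 2r + (1+k)r/2 = r(2 + 2/2) = 1.36 × 3 ≈ 4.08 m.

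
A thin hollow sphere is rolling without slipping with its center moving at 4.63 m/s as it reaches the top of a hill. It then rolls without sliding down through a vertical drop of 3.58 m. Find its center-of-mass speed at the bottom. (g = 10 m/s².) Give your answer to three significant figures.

v ≈ 8.02 m/s

For this body I = (2/3)MR², i.e. k = I/(MR²) = 2/3.
The rolling condition ω = v/R makes the rotational term ½I(v/R)² = ½kMv², so KE_total = ½(1+k)Mv² = (5/6)Mv².
Energy conservation: (5/6)Mv₀² + Mgh = (5/6)Mv², so v² = v₀² + 2gh/(1+k).
v = √(4.63² + 2×10×3.58/1.667) = √64.4 ≈ 8.02 m/s.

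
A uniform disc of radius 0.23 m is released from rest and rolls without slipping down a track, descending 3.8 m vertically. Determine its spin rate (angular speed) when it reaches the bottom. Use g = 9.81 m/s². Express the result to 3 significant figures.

Here I = (1/2)MR², so the shape factor k = I/(MR²) = 0.5.
Since it rolls without slipping, ω = v/R and KE = ½Mv² + ½Iω² = ½(1+k)Mv² = (3/4)Mv².
Energy conservation Mgh = ½(1+k)Mv² gives v = √(2gh/(1+k)) = √(2 × 9.81 × 3.8 / 1.5) = 7.05 m/s.
The angular speed follows from ω = v/R = 7.05/0.23 ≈ 30.7 rad/s.

ω ≈ 30.7 rad/s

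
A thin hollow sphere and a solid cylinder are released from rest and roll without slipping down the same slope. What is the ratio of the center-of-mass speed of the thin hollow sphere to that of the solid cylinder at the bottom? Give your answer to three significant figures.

v_ratio ≈ 0.949

Each satisfies Mgh = ½(1+k)Mv² with k = I/(MR²), so v ∝ 1/√(1+k).
For the thin hollow sphere k = 2/3; for the solid cylinder k = 0.5.
v₁/v₂ = √((1+k₂)/(1+k₁)) = √(1.5/1.667) ≈ 0.949.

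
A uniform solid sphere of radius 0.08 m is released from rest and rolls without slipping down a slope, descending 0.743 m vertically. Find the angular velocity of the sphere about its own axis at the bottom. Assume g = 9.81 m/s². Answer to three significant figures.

ω ≈ 40.3 rad/s

The moment of inertia is (2/5)MR², giving k ≡ I/(MR²) = 0.4.
The rolling condition ω = v/R makes the rotational term ½I(v/R)² = ½kMv², so KE_total = ½(1+k)Mv² = (7/10)Mv².
Energy conservation Mgh = ½(1+k)Mv² gives v = √(2gh/(1+k)) = √(2 × 9.81 × 0.743 / 1.4) = 3.227 m/s.
The angular speed follows from ω = v/R = 3.227/0.08 ≈ 40.3 rad/s.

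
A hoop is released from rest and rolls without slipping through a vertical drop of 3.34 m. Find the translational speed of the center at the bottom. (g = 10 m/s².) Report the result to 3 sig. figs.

With I = MR², the ratio k = I/(MR²) is 1.
The rolling condition ω = v/R makes the rotational term ½I(v/R)² = ½kMv², so KE_total = ½(1+k)Mv² = Mv².
Setting Mgh = Mv² gives v = √(2gh/(1+k)) = √(2·10·3.34/2) ≈ 5.78 m/s.

v ≈ 5.78 m/s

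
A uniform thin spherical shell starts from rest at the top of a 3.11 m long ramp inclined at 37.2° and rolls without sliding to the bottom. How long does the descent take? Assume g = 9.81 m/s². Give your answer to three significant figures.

t ≈ 1.32 s

The moment of inertia is (2/3)MR², giving k ≡ I/(MR²) = 2/3.
Along the incline Mg sinθ − f = Ma, and torque about the center fR = Iα = kMR²(a/R) gives f = kMa.
Hence a = g sinθ/(1+k) = 9.81×sin37.2°/1.667 = 3.559 m/s².
With constant a from rest, t = √(2L/a) = √(2·3.11/3.559) ≈ 1.32 s.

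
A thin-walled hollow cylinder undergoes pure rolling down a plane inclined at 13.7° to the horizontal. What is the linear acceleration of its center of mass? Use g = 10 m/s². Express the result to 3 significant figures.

Here I = MR², so the shape factor k = I/(MR²) = 1.
Newton's second law down the slope: Mg sinθ − f = Ma. The torque equation fR = Iα (with α = a/R) gives f = kMa.
Eliminating f: Mg sinθ = (1+k)Ma, so a = g sinθ/(1+k) = 10 × sin13.7° / 2 ≈ 1.18 m/s².

a ≈ 1.18 m/s²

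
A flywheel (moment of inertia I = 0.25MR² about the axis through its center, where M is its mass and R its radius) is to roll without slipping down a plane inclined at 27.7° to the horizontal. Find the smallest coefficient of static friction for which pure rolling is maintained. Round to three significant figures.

μ_min ≈ 0.105

For this body I = 0.25MR², i.e. k = I/(MR²) = 0.25.
Along the incline Mg sinθ − f = Ma, and torque about the center fR = Iα = kMR²(a/R) gives f = kMa.
These give a = g sinθ/(1+k) and the required friction f = kMg sinθ/(1+k).
With N = Mg cosθ, the no-slip condition f ≤ μN gives μ_min = f/N = k tanθ/(1+k).
μ_min = 0.25 × tan27.7° / 1.25 ≈ 0.105.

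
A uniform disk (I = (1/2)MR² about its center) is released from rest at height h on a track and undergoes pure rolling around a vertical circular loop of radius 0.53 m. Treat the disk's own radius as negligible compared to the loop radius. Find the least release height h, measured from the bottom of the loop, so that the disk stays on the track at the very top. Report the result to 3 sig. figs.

h_min ≈ 1.46 m

With I = (1/2)MR², the ratio k = I/(MR²) is 0.5.
At the top, contact is just lost when gravity alone supplies the centripetal force: Mg = Mv_top²/r, i.e. v_top² = gr.
With ω = v/R, the kinetic energy at speed v is ½(1+k)Mv² = (3/4)Mv².
Energy conservation from release (height h) to the top (height 2r): Mgh = Mg(2r) + (3/4)M·gr.
Thus h_min = 2r + (1+k)r/2 = r(2 + 1.5/2) = 0.53 × 2.75 ≈ 1.46 m.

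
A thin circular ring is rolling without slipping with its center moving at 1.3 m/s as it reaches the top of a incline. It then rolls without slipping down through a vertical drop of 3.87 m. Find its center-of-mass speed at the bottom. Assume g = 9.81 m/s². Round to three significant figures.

v ≈ 6.30 m/s

The moment of inertia is MR², giving k ≡ I/(MR²) = 1.
The rolling condition ω = v/R makes the rotational term ½I(v/R)² = ½kMv², so KE_total = ½(1+k)Mv² = Mv².
Energy conservation: Mv₀² + Mgh = Mv², so v² = v₀² + 2gh/(1+k).
v = √(1.3² + 2×9.81×3.87/2) = √39.65 ≈ 6.30 m/s.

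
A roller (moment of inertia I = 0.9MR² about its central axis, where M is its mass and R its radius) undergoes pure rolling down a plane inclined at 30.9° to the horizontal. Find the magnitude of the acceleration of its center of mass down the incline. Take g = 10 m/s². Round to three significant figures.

Here I = 0.9MR², so the shape factor k = I/(MR²) = 0.9.
Along the incline Mg sinθ − f = Ma, and torque about the center fR = Iα = kMR²(a/R) gives f = kMa.
Eliminating f: Mg sinθ = (1+k)Ma, so a = g sinθ/(1+k) = 10 × sin30.9° / 1.9 ≈ 2.70 m/s².

a ≈ 2.70 m/s²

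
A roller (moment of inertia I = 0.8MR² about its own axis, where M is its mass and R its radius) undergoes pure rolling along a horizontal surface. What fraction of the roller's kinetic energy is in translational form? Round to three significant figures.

With I = 0.8MR², the ratio k = I/(MR²) is 0.8.
With ω = v/R, KE_trans = ½Mv² and KE_rot = ½Iω² = ½kMv², so KE_total = ½(1+k)Mv².
The translational fraction is therefore 1/(1+k) = 1/1.8 ≈ 0.556.

fraction ≈ 0.556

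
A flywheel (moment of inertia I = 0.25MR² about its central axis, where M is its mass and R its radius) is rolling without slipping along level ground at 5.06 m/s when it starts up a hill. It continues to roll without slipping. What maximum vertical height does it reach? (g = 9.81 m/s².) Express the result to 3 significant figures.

h ≈ 1.63 m

With I = 0.25MR², the ratio k = I/(MR²) is 0.25.
Rolling without slipping gives ω = v/R, so the total kinetic energy is ½Mv² + ½Iω² = ½(1+k)Mv² = (5/8)Mv².
All of this converts to potential energy at the highest point: (5/8)Mv₀² = Mgh.
Thus h = (1+k)v₀²/(2g) = 1.25 × 5.06² / (2 × 9.81) ≈ 1.63 m.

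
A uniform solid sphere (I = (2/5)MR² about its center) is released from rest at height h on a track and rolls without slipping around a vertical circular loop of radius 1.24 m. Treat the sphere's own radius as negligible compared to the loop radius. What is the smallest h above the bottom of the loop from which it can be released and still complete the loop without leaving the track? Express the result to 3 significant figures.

With I = (2/5)MR², the ratio k = I/(MR²) is 0.4.
At the top of the loop, the minimum-contact condition is Mg = Mv_top²/r, so v_top² = gr.
With ω = v/R, the kinetic energy at speed v is ½(1+k)Mv² = (7/10)Mv².
Energy conservation from release (height h) to the top (height 2r): Mgh = Mg(2r) + (7/10)M·gr.
Thus h_min = 2r + (1+k)r/2 = r(2 + 1.4/2) = 1.24 × 2.7 ≈ 3.35 m.

h_min ≈ 3.35 m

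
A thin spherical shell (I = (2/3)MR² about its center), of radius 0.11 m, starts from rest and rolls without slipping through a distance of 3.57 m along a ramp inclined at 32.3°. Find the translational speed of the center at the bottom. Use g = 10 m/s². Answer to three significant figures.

For this body I = (2/3)MR², i.e. k = I/(MR²) = 2/3.
Since it rolls without slipping, ω = v/R and KE = ½Mv² + ½Iω² = ½(1+k)Mv² = (5/6)Mv².
The vertical drop is h = L sinθ = 3.57 × sin32.3° = 1.908 m.
Energy conservation: Mgh = (5/6)Mv², so v = √(2gh/(1+k)) = √(2 × 10 × 1.908 / 1.667) ≈ 4.78 m/s.

v ≈ 4.78 m/s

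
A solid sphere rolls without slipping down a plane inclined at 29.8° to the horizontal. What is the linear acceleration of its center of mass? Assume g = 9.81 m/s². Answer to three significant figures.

Here I = (2/5)MR², so the shape factor k = I/(MR²) = 0.4.
Newton's second law down the slope: Mg sinθ − f = Ma. The torque equation fR = Iα (with α = a/R) gives f = kMa.
Eliminating f: Mg sinθ = (1+k)Ma, so a = g sinθ/(1+k) = 9.81 × sin29.8° / 1.4 ≈ 3.48 m/s².

a ≈ 3.48 m/s²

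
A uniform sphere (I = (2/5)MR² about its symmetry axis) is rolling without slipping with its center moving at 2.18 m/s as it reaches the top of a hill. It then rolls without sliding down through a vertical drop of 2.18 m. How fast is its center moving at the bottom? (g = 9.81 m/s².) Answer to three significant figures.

v ≈ 5.94 m/s

The moment of inertia is (2/5)MR², giving k ≡ I/(MR²) = 0.4.
The rolling condition ω = v/R makes the rotational term ½I(v/R)² = ½kMv², so KE_total = ½(1+k)Mv² = (7/10)Mv².
Conserving energy between top and bottom: (7/10)Mv² = (7/10)Mv₀² + Mgh, hence v² = v₀² + 2gh/(1+k).
v = √(2.18² + 2×9.81×2.18/1.4) = √35.3 ≈ 5.94 m/s.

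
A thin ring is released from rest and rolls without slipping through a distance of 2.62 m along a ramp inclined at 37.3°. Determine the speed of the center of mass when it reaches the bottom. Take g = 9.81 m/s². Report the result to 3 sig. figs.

v ≈ 3.95 m/s

The moment of inertia is MR², giving k ≡ I/(MR²) = 1.
The rolling condition ω = v/R makes the rotational term ½I(v/R)² = ½kMv², so KE_total = ½(1+k)Mv² = Mv².
The vertical drop is h = L sinθ = 2.62 × sin37.3° = 1.588 m.
Setting Mgh = Mv² gives v = √(2gh/(1+k)) = √(2·9.81·1.588/2) ≈ 3.95 m/s.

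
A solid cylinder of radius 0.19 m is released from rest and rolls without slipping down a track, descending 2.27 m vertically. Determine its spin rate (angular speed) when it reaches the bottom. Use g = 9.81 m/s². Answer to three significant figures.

ω ≈ 28.7 rad/s

Here I = (1/2)MR², so the shape factor k = I/(MR²) = 0.5.
Since it rolls without slipping, ω = v/R and KE = ½Mv² + ½Iω² = ½(1+k)Mv² = (3/4)Mv².
Energy conservation Mgh = ½(1+k)Mv² gives v = √(2gh/(1+k)) = √(2 × 9.81 × 2.27 / 1.5) = 5.449 m/s.
The angular speed follows from ω = v/R = 5.449/0.19 ≈ 28.7 rad/s.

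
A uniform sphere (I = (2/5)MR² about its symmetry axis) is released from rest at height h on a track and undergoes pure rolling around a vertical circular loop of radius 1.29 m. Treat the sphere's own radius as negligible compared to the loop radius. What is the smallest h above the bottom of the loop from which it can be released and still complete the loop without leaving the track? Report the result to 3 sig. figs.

For this body I = (2/5)MR², i.e. k = I/(MR²) = 0.4.
At the top, contact is just lost when gravity alone supplies the centripetal force: Mg = Mv_top²/r, i.e. v_top² = gr.
With ω = v/R, the kinetic energy at speed v is ½(1+k)Mv² = (7/10)Mv².
Energy conservation from release (height h) to the top (height 2r): Mgh = Mg(2r) + (7/10)M·gr.
Thus h_min = 2r + (1+k)r/2 = r(2 + 1.4/2) = 1.29 × 2.7 ≈ 3.48 m.

h_min ≈ 3.48 m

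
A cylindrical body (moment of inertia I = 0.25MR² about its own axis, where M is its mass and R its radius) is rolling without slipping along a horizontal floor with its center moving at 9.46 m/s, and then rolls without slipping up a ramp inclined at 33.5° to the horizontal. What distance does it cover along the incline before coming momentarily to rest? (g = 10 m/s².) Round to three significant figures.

With I = 0.25MR², the ratio k = I/(MR²) is 0.25.
Pure rolling means v = ωR; then KE = ½Mv² + ½I(v/R)² = ½(1+k)Mv² = (5/8)Mv².
Setting this equal to Mgh gives the vertical rise h = (1+k)v₀²/(2g) = 1.25×9.46²/(2×10) = 5.593 m.
The distance along the slope is d = h/sinθ = 5.593/sin33.5° ≈ 10.1 m.

d ≈ 10.1 m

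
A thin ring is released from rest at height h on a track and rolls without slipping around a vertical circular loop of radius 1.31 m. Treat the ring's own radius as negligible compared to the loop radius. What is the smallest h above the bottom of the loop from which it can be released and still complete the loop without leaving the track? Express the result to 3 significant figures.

h_min ≈ 3.93 m

With I = MR², the ratio k = I/(MR²) is 1.
At the top, contact is just lost when gravity alone supplies the centripetal force: Mg = Mv_top²/r, i.e. v_top² = gr.
With ω = v/R, the kinetic energy at speed v is ½(1+k)Mv² = Mv².
Energy conservation from release (height h) to the top (height 2r): Mgh = Mg(2r) + M·gr.
Thus h_min = 2r + (1+k)r/2 = r(2 + 2/2) = 1.31 × 3 ≈ 3.93 m.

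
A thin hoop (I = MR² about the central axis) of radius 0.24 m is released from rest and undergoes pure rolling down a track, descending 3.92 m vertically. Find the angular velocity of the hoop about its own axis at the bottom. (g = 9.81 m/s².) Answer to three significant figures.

ω ≈ 25.8 rad/s

Here I = MR², so the shape factor k = I/(MR²) = 1.
Rolling without slipping gives ω = v/R, so the total kinetic energy is ½Mv² + ½Iω² = ½(1+k)Mv² = Mv².
Energy conservation Mgh = ½(1+k)Mv² gives v = √(2gh/(1+k)) = √(2 × 9.81 × 3.92 / 2) = 6.201 m/s.
The angular speed follows from ω = v/R = 6.201/0.24 ≈ 25.8 rad/s.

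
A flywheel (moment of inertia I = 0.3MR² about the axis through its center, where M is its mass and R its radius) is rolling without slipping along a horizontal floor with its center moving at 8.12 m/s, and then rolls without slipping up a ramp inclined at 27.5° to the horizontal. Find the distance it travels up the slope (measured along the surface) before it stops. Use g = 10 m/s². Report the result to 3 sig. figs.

d ≈ 9.28 m

Here I = 0.3MR², so the shape factor k = I/(MR²) = 0.3.
Since it rolls without slipping, ω = v/R and KE = ½Mv² + ½Iω² = ½(1+k)Mv² = (13/20)Mv².
Setting this equal to Mgh gives the vertical rise h = (1+k)v₀²/(2g) = 1.3×8.12²/(2×10) = 4.286 m.
Along the incline, d = h/sinθ = 4.286/sin27.5° ≈ 9.28 m.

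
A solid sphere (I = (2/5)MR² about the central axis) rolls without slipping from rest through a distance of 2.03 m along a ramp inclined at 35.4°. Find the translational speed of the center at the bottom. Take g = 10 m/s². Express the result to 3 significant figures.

With I = (2/5)MR², the ratio k = I/(MR²) is 0.4.
Pure rolling means v = ωR; then KE = ½Mv² + ½I(v/R)² = ½(1+k)Mv² = (7/10)Mv².
The vertical drop is h = L sinθ = 2.03 × sin35.4° = 1.176 m.
Energy conservation: Mgh = (7/10)Mv², so v = √(2gh/(1+k)) = √(2 × 10 × 1.176 / 1.4) ≈ 4.10 m/s.

v ≈ 4.10 m/s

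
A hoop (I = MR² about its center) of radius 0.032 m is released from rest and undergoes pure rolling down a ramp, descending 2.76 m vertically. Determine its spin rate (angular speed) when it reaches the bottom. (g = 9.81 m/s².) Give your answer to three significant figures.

ω ≈ 163 rad/s

The moment of inertia is MR², giving k ≡ I/(MR²) = 1.
Pure rolling means v = ωR; then KE = ½Mv² + ½I(v/R)² = ½(1+k)Mv² = Mv².
Energy conservation Mgh = ½(1+k)Mv² gives v = √(2gh/(1+k)) = √(2 × 9.81 × 2.76 / 2) = 5.203 m/s.
The angular speed follows from ω = v/R = 5.203/0.032 ≈ 163 rad/s.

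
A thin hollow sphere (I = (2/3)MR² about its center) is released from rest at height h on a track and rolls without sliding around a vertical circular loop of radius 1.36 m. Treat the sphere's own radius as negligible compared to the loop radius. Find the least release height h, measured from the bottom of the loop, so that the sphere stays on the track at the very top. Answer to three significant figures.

Here I = (2/3)MR², so the shape factor k = I/(MR²) = 2/3.
At the top, contact is just lost when gravity alone supplies the centripetal force: Mg = Mv_top²/r, i.e. v_top² = gr.
With ω = v/R, the kinetic energy at speed v is ½(1+k)Mv² = (5/6)Mv².
Energy conservation from release (height h) to the top (height 2r): Mgh = Mg(2r) + (5/6)M·gr.
Thus h_min = 2r + (1+k)r/2 = r(2 + 1.667/2) = 1.36 × 2.833 ≈ 3.85 m.

h_min ≈ 3.85 m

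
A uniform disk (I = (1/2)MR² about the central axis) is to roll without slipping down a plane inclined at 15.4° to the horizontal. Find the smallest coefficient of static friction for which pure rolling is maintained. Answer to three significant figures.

The moment of inertia is (1/2)MR², giving k ≡ I/(MR²) = 0.5.
Translational: Mg sinθ − f = Ma. Rotational about the CM: fR = Iα = kMRa, so f = kMa.
These give a = g sinθ/(1+k) and the required friction f = kMg sinθ/(1+k).
With N = Mg cosθ, the no-slip condition f ≤ μN gives μ_min = f/N = k tanθ/(1+k).
μ_min = 0.5 × tan15.4° / 1.5 ≈ 0.0918.

μ_min ≈ 0.0918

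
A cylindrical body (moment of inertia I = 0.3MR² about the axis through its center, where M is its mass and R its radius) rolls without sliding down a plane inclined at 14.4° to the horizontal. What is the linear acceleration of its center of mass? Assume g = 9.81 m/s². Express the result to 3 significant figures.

a ≈ 1.88 m/s²

The moment of inertia is 0.3MR², giving k ≡ I/(MR²) = 0.3.
Along the incline Mg sinθ − f = Ma, and torque about the center fR = Iα = kMR²(a/R) gives f = kMa.
Eliminating f: Mg sinθ = (1+k)Ma, so a = g sinθ/(1+k) = 9.81 × sin14.4° / 1.3 ≈ 1.88 m/s².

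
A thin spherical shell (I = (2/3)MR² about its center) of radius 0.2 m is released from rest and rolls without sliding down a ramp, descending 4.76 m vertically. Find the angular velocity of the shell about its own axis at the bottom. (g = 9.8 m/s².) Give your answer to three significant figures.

Here I = (2/3)MR², so the shape factor k = I/(MR²) = 2/3.
Pure rolling means v = ωR; then KE = ½Mv² + ½I(v/R)² = ½(1+k)Mv² = (5/6)Mv².
Energy conservation Mgh = ½(1+k)Mv² gives v = √(2gh/(1+k)) = √(2 × 9.8 × 4.76 / 1.667) = 7.482 m/s.
The angular speed follows from ω = v/R = 7.482/0.2 ≈ 37.4 rad/s.

ω ≈ 37.4 rad/s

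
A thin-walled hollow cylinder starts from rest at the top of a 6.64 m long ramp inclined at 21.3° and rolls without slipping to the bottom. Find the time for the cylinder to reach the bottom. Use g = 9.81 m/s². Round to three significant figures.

Here I = MR², so the shape factor k = I/(MR²) = 1.
Along the incline Mg sinθ − f = Ma, and torque about the center fR = Iα = kMR²(a/R) gives f = kMa.
Hence a = g sinθ/(1+k) = 9.81×sin21.3°/2 = 1.782 m/s².
With constant a from rest, t = √(2L/a) = √(2·6.64/1.782) ≈ 2.73 s.

t ≈ 2.73 s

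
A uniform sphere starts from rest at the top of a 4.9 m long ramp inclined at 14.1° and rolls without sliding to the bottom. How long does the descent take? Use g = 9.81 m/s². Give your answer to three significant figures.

With I = (2/5)MR², the ratio k = I/(MR²) is 0.4.
Newton's second law down the slope: Mg sinθ − f = Ma. The torque equation fR = Iα (with α = a/R) gives f = kMa.
Hence a = g sinθ/(1+k) = 9.81×sin14.1°/1.4 = 1.707 m/s².
With constant a from rest, t = √(2L/a) = √(2·4.9/1.707) ≈ 2.40 s.

t ≈ 2.40 s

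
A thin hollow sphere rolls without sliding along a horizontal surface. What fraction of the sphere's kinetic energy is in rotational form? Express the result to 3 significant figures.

The moment of inertia is (2/3)MR², giving k ≡ I/(MR²) = 2/3.
Since ω = v/R, the translational part is ½Mv² and the rotational part is ½I(v/R)² = ½kMv²; the total is ½(1+k)Mv².
The rotational fraction is therefore k/(1+k) = (2/3)/1.667 ≈ 0.400.

fraction ≈ 0.400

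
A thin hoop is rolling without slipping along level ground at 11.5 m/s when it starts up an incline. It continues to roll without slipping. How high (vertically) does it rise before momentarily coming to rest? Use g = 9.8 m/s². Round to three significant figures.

h ≈ 13.5 m

With I = MR², the ratio k = I/(MR²) is 1.
Rolling without slipping gives ω = v/R, so the total kinetic energy is ½Mv² + ½Iω² = ½(1+k)Mv² = Mv².
At the top the kinetic energy is zero, so Mv₀² = Mgh.
Thus h = (1+k)v₀²/(2g) = 2 × 11.5² / (2 × 9.8) ≈ 13.5 m.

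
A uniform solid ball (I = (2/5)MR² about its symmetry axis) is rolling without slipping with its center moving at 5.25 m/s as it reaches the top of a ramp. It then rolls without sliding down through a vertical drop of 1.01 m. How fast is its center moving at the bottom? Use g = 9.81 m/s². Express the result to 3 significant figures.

With I = (2/5)MR², the ratio k = I/(MR²) is 0.4.
Since it rolls without slipping, ω = v/R and KE = ½Mv² + ½Iω² = ½(1+k)Mv² = (7/10)Mv².
Conserving energy between top and bottom: (7/10)Mv² = (7/10)Mv₀² + Mgh, hence v² = v₀² + 2gh/(1+k).
v = √(5.25² + 2×9.81×1.01/1.4) = √41.72 ≈ 6.46 m/s.

v ≈ 6.46 m/s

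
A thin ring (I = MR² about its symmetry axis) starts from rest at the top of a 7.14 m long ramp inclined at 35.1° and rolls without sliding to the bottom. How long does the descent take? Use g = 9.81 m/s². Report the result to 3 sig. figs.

t ≈ 2.25 s

With I = MR², the ratio k = I/(MR²) is 1.
Newton's second law down the slope: Mg sinθ − f = Ma. The torque equation fR = Iα (with α = a/R) gives f = kMa.
Hence a = g sinθ/(1+k) = 9.81×sin35.1°/2 = 2.82 m/s².
With constant a from rest, t = √(2L/a) = √(2·7.14/2.82) ≈ 2.25 s.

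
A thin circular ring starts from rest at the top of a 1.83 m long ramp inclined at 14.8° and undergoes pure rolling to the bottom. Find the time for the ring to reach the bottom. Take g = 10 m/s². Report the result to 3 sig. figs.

t ≈ 1.69 s

With I = MR², the ratio k = I/(MR²) is 1.
Along the incline Mg sinθ − f = Ma, and torque about the center fR = Iα = kMR²(a/R) gives f = kMa.
Hence a = g sinθ/(1+k) = 10×sin14.8°/2 = 1.277 m/s².
With constant a from rest, t = √(2L/a) = √(2·1.83/1.277) ≈ 1.69 s.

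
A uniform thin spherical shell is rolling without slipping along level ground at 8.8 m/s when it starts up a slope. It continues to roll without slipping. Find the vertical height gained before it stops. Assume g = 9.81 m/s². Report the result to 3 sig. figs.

For this body I = (2/3)MR², i.e. k = I/(MR²) = 2/3.
Pure rolling means v = ωR; then KE = ½Mv² + ½I(v/R)² = ½(1+k)Mv² = (5/6)Mv².
At the top the kinetic energy is zero, so (5/6)Mv₀² = Mgh.
Thus h = (1+k)v₀²/(2g) = 1.667 × 8.8² / (2 × 9.81) ≈ 6.58 m.

h ≈ 6.58 m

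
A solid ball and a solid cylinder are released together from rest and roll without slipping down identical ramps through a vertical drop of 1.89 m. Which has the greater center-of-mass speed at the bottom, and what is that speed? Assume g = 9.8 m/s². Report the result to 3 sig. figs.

the solid ball, at v ≈ 5.14 m/s

For rolling without slipping, Mgh = ½(1+k)Mv² where k = I/(MR²), so v = √(2gh/(1+k)).
Solid ball: k = 0.4, giving v = √(2×9.8×1.89/1.4) = 5.144 m/s.
Solid cylinder: k = 0.5, giving v = √(2×9.8×1.89/1.5) = 4.97 m/s.
The smaller k wins: the solid ball, at ≈ 5.14 m/s.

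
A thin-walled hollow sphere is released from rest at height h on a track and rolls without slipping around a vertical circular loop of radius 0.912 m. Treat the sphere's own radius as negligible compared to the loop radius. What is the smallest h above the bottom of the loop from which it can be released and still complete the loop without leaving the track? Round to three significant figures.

h_min ≈ 2.58 m

Here I = (2/3)MR², so the shape factor k = I/(MR²) = 2/3.
At the top of the loop, the minimum-contact condition is Mg = Mv_top²/r, so v_top² = gr.
With ω = v/R, the kinetic energy at speed v is ½(1+k)Mv² = (5/6)Mv².
Energy conservation from release (height h) to the top (height 2r): Mgh = Mg(2r) + (5/6)M·gr.
Thus h_min = 2r + (1+k)r/2 = r(2 + 1.667/2) = 0.912 × 2.833 ≈ 2.58 m.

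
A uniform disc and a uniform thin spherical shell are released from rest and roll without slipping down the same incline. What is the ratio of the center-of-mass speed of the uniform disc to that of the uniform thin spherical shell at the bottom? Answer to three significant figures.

Each satisfies Mgh = ½(1+k)Mv² with k = I/(MR²), so v ∝ 1/√(1+k).
For the uniform disc k = 0.5; for the uniform thin spherical shell k = 2/3.
v₁/v₂ = √((1+k₂)/(1+k₁)) = √(1.667/1.5) ≈ 1.05.

v_ratio ≈ 1.05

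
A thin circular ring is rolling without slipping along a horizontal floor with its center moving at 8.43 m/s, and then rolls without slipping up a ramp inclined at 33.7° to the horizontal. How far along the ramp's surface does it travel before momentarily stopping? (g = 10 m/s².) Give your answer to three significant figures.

d ≈ 12.8 m

For this body I = MR², i.e. k = I/(MR²) = 1.
Since it rolls without slipping, ω = v/R and KE = ½Mv² + ½Iω² = ½(1+k)Mv² = Mv².
Setting this equal to Mgh gives the vertical rise h = (1+k)v₀²/(2g) = 2×8.43²/(2×10) = 7.106 m.
The distance along the slope is d = h/sinθ = 7.106/sin33.7° ≈ 12.8 m.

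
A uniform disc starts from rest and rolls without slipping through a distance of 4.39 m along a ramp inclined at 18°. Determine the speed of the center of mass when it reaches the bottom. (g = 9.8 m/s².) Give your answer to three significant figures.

v ≈ 4.21 m/s

Here I = (1/2)MR², so the shape factor k = I/(MR²) = 0.5.
Pure rolling means v = ωR; then KE = ½Mv² + ½I(v/R)² = ½(1+k)Mv² = (3/4)Mv².
The vertical drop is h = L sinθ = 4.39 × sin18° = 1.357 m.
Energy conservation: Mgh = (3/4)Mv², so v = √(2gh/(1+k)) = √(2 × 9.8 × 1.357 / 1.5) ≈ 4.21 m/s.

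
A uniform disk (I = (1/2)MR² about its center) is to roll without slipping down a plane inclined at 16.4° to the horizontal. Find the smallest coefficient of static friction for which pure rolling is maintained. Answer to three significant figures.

μ_min ≈ 0.0981

Here I = (1/2)MR², so the shape factor k = I/(MR²) = 0.5.
Translational: Mg sinθ − f = Ma. Rotational about the CM: fR = Iα = kMRa, so f = kMa.
These give a = g sinθ/(1+k) and the required friction f = kMg sinθ/(1+k).
With N = Mg cosθ, the no-slip condition f ≤ μN gives μ_min = f/N = k tanθ/(1+k).
μ_min = 0.5 × tan16.4° / 1.5 ≈ 0.0981.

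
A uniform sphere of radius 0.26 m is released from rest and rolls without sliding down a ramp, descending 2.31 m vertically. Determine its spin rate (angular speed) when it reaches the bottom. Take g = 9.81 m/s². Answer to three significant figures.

ω ≈ 21.9 rad/s

With I = (2/5)MR², the ratio k = I/(MR²) is 0.4.
The rolling condition ω = v/R makes the rotational term ½I(v/R)² = ½kMv², so KE_total = ½(1+k)Mv² = (7/10)Mv².
Energy conservation Mgh = ½(1+k)Mv² gives v = √(2gh/(1+k)) = √(2 × 9.81 × 2.31 / 1.4) = 5.69 m/s.
The angular speed follows from ω = v/R = 5.69/0.26 ≈ 21.9 rad/s.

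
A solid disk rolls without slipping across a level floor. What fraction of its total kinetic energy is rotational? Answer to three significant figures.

fraction ≈ 0.333

With I = (1/2)MR², the ratio k = I/(MR²) is 0.5.
With ω = v/R, KE_trans = ½Mv² and KE_rot = ½Iω² = ½kMv², so KE_total = ½(1+k)Mv².
The rotational fraction is therefore k/(1+k) = 0.5/1.5 ≈ 0.333.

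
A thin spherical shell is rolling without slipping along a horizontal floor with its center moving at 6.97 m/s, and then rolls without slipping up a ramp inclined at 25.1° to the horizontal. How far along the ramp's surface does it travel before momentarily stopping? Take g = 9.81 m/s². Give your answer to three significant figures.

Here I = (2/3)MR², so the shape factor k = I/(MR²) = 2/3.
Since it rolls without slipping, ω = v/R and KE = ½Mv² + ½Iω² = ½(1+k)Mv² = (5/6)Mv².
Setting this equal to Mgh gives the vertical rise h = (1+k)v₀²/(2g) = 1.667×6.97²/(2×9.81) = 4.127 m.
The distance along the slope is d = h/sinθ = 4.127/sin25.1° ≈ 9.73 m.

d ≈ 9.73 m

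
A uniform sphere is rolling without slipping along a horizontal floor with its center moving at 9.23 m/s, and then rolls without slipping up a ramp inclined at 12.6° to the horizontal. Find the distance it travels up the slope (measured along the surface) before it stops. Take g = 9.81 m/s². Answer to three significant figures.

d ≈ 27.9 m

Here I = (2/5)MR², so the shape factor k = I/(MR²) = 0.4.
Since it rolls without slipping, ω = v/R and KE = ½Mv² + ½Iω² = ½(1+k)Mv² = (7/10)Mv².
Setting this equal to Mgh gives the vertical rise h = (1+k)v₀²/(2g) = 1.4×9.23²/(2×9.81) = 6.079 m.
Along the incline, d = h/sinθ = 6.079/sin12.6° ≈ 27.9 m.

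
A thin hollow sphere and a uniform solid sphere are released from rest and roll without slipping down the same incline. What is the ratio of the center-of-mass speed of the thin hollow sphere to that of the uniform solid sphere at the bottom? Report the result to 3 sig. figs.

v_ratio ≈ 0.917

Each satisfies Mgh = ½(1+k)Mv² with k = I/(MR²), so v ∝ 1/√(1+k).
For the thin hollow sphere k = 2/3; for the uniform solid sphere k = 0.4.
v₁/v₂ = √((1+k₂)/(1+k₁)) = √(1.4/1.667) ≈ 0.917.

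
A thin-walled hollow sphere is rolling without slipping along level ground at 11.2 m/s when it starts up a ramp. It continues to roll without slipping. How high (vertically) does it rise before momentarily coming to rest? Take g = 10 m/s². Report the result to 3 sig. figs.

h ≈ 10.5 m

With I = (2/3)MR², the ratio k = I/(MR²) is 2/3.
The rolling condition ω = v/R makes the rotational term ½I(v/R)² = ½kMv², so KE_total = ½(1+k)Mv² = (5/6)Mv².
At the top the kinetic energy is zero, so (5/6)Mv₀² = Mgh.
Thus h = (1+k)v₀²/(2g) = 1.667 × 11.2² / (2 × 10) ≈ 10.5 m.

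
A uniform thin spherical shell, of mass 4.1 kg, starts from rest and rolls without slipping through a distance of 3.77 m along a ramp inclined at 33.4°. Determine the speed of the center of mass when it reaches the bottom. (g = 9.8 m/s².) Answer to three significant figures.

With I = (2/3)MR², the ratio k = I/(MR²) is 2/3.
Rolling without slipping gives ω = v/R, so the total kinetic energy is ½Mv² + ½Iω² = ½(1+k)Mv² = (5/6)Mv².
The vertical drop is h = L sinθ = 3.77 × sin33.4° = 2.075 m.
Energy conservation: Mgh = (5/6)Mv², so v = √(2gh/(1+k)) = √(2 × 9.8 × 2.075 / 1.667) ≈ 4.94 m/s.

v ≈ 4.94 m/s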